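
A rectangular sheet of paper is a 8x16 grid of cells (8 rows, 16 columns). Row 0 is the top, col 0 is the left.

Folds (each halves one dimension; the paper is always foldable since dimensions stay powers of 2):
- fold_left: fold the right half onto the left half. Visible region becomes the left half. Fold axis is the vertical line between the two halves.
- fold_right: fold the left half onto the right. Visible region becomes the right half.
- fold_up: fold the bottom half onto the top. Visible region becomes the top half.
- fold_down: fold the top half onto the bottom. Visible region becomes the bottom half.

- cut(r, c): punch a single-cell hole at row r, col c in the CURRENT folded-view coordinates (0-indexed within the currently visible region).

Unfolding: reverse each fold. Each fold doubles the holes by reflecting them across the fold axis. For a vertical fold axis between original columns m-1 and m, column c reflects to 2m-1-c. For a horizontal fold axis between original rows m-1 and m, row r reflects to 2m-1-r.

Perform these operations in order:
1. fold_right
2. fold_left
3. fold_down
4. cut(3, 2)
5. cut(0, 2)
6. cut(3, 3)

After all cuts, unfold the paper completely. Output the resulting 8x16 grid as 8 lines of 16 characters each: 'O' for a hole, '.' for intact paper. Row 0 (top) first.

Answer: ..OOOO....OOOO..
................
................
..O..O....O..O..
..O..O....O..O..
................
................
..OOOO....OOOO..

Derivation:
Op 1 fold_right: fold axis v@8; visible region now rows[0,8) x cols[8,16) = 8x8
Op 2 fold_left: fold axis v@12; visible region now rows[0,8) x cols[8,12) = 8x4
Op 3 fold_down: fold axis h@4; visible region now rows[4,8) x cols[8,12) = 4x4
Op 4 cut(3, 2): punch at orig (7,10); cuts so far [(7, 10)]; region rows[4,8) x cols[8,12) = 4x4
Op 5 cut(0, 2): punch at orig (4,10); cuts so far [(4, 10), (7, 10)]; region rows[4,8) x cols[8,12) = 4x4
Op 6 cut(3, 3): punch at orig (7,11); cuts so far [(4, 10), (7, 10), (7, 11)]; region rows[4,8) x cols[8,12) = 4x4
Unfold 1 (reflect across h@4): 6 holes -> [(0, 10), (0, 11), (3, 10), (4, 10), (7, 10), (7, 11)]
Unfold 2 (reflect across v@12): 12 holes -> [(0, 10), (0, 11), (0, 12), (0, 13), (3, 10), (3, 13), (4, 10), (4, 13), (7, 10), (7, 11), (7, 12), (7, 13)]
Unfold 3 (reflect across v@8): 24 holes -> [(0, 2), (0, 3), (0, 4), (0, 5), (0, 10), (0, 11), (0, 12), (0, 13), (3, 2), (3, 5), (3, 10), (3, 13), (4, 2), (4, 5), (4, 10), (4, 13), (7, 2), (7, 3), (7, 4), (7, 5), (7, 10), (7, 11), (7, 12), (7, 13)]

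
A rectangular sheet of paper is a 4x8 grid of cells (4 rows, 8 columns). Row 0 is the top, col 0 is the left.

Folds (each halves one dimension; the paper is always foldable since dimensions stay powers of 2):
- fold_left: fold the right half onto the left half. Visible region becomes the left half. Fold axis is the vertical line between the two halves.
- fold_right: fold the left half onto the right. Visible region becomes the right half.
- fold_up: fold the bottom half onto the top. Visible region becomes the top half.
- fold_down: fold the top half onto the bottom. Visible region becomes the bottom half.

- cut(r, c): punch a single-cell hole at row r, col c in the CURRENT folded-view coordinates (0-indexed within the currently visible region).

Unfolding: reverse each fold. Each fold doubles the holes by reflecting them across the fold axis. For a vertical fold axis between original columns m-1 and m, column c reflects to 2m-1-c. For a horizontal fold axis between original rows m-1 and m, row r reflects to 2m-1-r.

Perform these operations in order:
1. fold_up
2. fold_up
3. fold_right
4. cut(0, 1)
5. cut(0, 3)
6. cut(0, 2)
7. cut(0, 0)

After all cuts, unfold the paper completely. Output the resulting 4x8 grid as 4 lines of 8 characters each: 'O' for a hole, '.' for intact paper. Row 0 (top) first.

Op 1 fold_up: fold axis h@2; visible region now rows[0,2) x cols[0,8) = 2x8
Op 2 fold_up: fold axis h@1; visible region now rows[0,1) x cols[0,8) = 1x8
Op 3 fold_right: fold axis v@4; visible region now rows[0,1) x cols[4,8) = 1x4
Op 4 cut(0, 1): punch at orig (0,5); cuts so far [(0, 5)]; region rows[0,1) x cols[4,8) = 1x4
Op 5 cut(0, 3): punch at orig (0,7); cuts so far [(0, 5), (0, 7)]; region rows[0,1) x cols[4,8) = 1x4
Op 6 cut(0, 2): punch at orig (0,6); cuts so far [(0, 5), (0, 6), (0, 7)]; region rows[0,1) x cols[4,8) = 1x4
Op 7 cut(0, 0): punch at orig (0,4); cuts so far [(0, 4), (0, 5), (0, 6), (0, 7)]; region rows[0,1) x cols[4,8) = 1x4
Unfold 1 (reflect across v@4): 8 holes -> [(0, 0), (0, 1), (0, 2), (0, 3), (0, 4), (0, 5), (0, 6), (0, 7)]
Unfold 2 (reflect across h@1): 16 holes -> [(0, 0), (0, 1), (0, 2), (0, 3), (0, 4), (0, 5), (0, 6), (0, 7), (1, 0), (1, 1), (1, 2), (1, 3), (1, 4), (1, 5), (1, 6), (1, 7)]
Unfold 3 (reflect across h@2): 32 holes -> [(0, 0), (0, 1), (0, 2), (0, 3), (0, 4), (0, 5), (0, 6), (0, 7), (1, 0), (1, 1), (1, 2), (1, 3), (1, 4), (1, 5), (1, 6), (1, 7), (2, 0), (2, 1), (2, 2), (2, 3), (2, 4), (2, 5), (2, 6), (2, 7), (3, 0), (3, 1), (3, 2), (3, 3), (3, 4), (3, 5), (3, 6), (3, 7)]

Answer: OOOOOOOO
OOOOOOOO
OOOOOOOO
OOOOOOOO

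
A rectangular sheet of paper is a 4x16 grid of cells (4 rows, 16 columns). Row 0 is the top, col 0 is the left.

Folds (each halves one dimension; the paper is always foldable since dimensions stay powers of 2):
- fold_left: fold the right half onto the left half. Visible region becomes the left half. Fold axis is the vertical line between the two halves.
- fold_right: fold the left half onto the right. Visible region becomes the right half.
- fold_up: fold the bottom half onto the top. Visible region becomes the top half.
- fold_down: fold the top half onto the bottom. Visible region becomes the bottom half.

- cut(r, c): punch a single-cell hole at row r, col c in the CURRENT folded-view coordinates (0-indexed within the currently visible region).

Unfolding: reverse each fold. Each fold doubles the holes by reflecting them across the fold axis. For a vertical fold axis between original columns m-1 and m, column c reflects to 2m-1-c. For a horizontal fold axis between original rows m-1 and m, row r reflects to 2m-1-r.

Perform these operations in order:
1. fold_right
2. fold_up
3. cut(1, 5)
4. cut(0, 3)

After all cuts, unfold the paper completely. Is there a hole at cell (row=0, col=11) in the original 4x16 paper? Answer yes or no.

Answer: yes

Derivation:
Op 1 fold_right: fold axis v@8; visible region now rows[0,4) x cols[8,16) = 4x8
Op 2 fold_up: fold axis h@2; visible region now rows[0,2) x cols[8,16) = 2x8
Op 3 cut(1, 5): punch at orig (1,13); cuts so far [(1, 13)]; region rows[0,2) x cols[8,16) = 2x8
Op 4 cut(0, 3): punch at orig (0,11); cuts so far [(0, 11), (1, 13)]; region rows[0,2) x cols[8,16) = 2x8
Unfold 1 (reflect across h@2): 4 holes -> [(0, 11), (1, 13), (2, 13), (3, 11)]
Unfold 2 (reflect across v@8): 8 holes -> [(0, 4), (0, 11), (1, 2), (1, 13), (2, 2), (2, 13), (3, 4), (3, 11)]
Holes: [(0, 4), (0, 11), (1, 2), (1, 13), (2, 2), (2, 13), (3, 4), (3, 11)]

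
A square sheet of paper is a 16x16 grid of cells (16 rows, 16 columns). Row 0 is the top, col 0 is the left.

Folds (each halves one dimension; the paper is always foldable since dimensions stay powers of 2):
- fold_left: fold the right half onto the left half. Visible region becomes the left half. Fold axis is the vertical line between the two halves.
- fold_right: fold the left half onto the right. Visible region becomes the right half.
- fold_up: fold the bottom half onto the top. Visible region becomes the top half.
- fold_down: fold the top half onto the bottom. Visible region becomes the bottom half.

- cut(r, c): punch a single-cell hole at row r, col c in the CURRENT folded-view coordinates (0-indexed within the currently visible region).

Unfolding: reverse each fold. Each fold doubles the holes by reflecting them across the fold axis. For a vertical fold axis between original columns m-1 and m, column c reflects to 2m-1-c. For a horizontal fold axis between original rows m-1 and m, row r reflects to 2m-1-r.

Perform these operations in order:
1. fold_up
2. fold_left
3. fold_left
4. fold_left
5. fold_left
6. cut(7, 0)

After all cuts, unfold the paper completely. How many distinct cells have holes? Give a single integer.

Answer: 32

Derivation:
Op 1 fold_up: fold axis h@8; visible region now rows[0,8) x cols[0,16) = 8x16
Op 2 fold_left: fold axis v@8; visible region now rows[0,8) x cols[0,8) = 8x8
Op 3 fold_left: fold axis v@4; visible region now rows[0,8) x cols[0,4) = 8x4
Op 4 fold_left: fold axis v@2; visible region now rows[0,8) x cols[0,2) = 8x2
Op 5 fold_left: fold axis v@1; visible region now rows[0,8) x cols[0,1) = 8x1
Op 6 cut(7, 0): punch at orig (7,0); cuts so far [(7, 0)]; region rows[0,8) x cols[0,1) = 8x1
Unfold 1 (reflect across v@1): 2 holes -> [(7, 0), (7, 1)]
Unfold 2 (reflect across v@2): 4 holes -> [(7, 0), (7, 1), (7, 2), (7, 3)]
Unfold 3 (reflect across v@4): 8 holes -> [(7, 0), (7, 1), (7, 2), (7, 3), (7, 4), (7, 5), (7, 6), (7, 7)]
Unfold 4 (reflect across v@8): 16 holes -> [(7, 0), (7, 1), (7, 2), (7, 3), (7, 4), (7, 5), (7, 6), (7, 7), (7, 8), (7, 9), (7, 10), (7, 11), (7, 12), (7, 13), (7, 14), (7, 15)]
Unfold 5 (reflect across h@8): 32 holes -> [(7, 0), (7, 1), (7, 2), (7, 3), (7, 4), (7, 5), (7, 6), (7, 7), (7, 8), (7, 9), (7, 10), (7, 11), (7, 12), (7, 13), (7, 14), (7, 15), (8, 0), (8, 1), (8, 2), (8, 3), (8, 4), (8, 5), (8, 6), (8, 7), (8, 8), (8, 9), (8, 10), (8, 11), (8, 12), (8, 13), (8, 14), (8, 15)]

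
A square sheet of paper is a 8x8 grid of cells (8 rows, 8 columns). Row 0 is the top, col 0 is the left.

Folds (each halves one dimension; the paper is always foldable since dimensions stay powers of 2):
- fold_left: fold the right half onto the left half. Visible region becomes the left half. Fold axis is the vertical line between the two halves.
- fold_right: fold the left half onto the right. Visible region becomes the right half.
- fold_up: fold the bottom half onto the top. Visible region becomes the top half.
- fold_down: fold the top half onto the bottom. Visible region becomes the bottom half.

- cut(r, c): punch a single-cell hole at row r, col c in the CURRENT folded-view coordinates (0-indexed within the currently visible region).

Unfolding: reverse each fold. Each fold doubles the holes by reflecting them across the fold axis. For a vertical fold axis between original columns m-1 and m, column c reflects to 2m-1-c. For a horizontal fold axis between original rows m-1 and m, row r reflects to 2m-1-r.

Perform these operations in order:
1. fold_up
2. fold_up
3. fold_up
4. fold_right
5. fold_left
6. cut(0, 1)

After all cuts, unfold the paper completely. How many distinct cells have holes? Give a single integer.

Op 1 fold_up: fold axis h@4; visible region now rows[0,4) x cols[0,8) = 4x8
Op 2 fold_up: fold axis h@2; visible region now rows[0,2) x cols[0,8) = 2x8
Op 3 fold_up: fold axis h@1; visible region now rows[0,1) x cols[0,8) = 1x8
Op 4 fold_right: fold axis v@4; visible region now rows[0,1) x cols[4,8) = 1x4
Op 5 fold_left: fold axis v@6; visible region now rows[0,1) x cols[4,6) = 1x2
Op 6 cut(0, 1): punch at orig (0,5); cuts so far [(0, 5)]; region rows[0,1) x cols[4,6) = 1x2
Unfold 1 (reflect across v@6): 2 holes -> [(0, 5), (0, 6)]
Unfold 2 (reflect across v@4): 4 holes -> [(0, 1), (0, 2), (0, 5), (0, 6)]
Unfold 3 (reflect across h@1): 8 holes -> [(0, 1), (0, 2), (0, 5), (0, 6), (1, 1), (1, 2), (1, 5), (1, 6)]
Unfold 4 (reflect across h@2): 16 holes -> [(0, 1), (0, 2), (0, 5), (0, 6), (1, 1), (1, 2), (1, 5), (1, 6), (2, 1), (2, 2), (2, 5), (2, 6), (3, 1), (3, 2), (3, 5), (3, 6)]
Unfold 5 (reflect across h@4): 32 holes -> [(0, 1), (0, 2), (0, 5), (0, 6), (1, 1), (1, 2), (1, 5), (1, 6), (2, 1), (2, 2), (2, 5), (2, 6), (3, 1), (3, 2), (3, 5), (3, 6), (4, 1), (4, 2), (4, 5), (4, 6), (5, 1), (5, 2), (5, 5), (5, 6), (6, 1), (6, 2), (6, 5), (6, 6), (7, 1), (7, 2), (7, 5), (7, 6)]

Answer: 32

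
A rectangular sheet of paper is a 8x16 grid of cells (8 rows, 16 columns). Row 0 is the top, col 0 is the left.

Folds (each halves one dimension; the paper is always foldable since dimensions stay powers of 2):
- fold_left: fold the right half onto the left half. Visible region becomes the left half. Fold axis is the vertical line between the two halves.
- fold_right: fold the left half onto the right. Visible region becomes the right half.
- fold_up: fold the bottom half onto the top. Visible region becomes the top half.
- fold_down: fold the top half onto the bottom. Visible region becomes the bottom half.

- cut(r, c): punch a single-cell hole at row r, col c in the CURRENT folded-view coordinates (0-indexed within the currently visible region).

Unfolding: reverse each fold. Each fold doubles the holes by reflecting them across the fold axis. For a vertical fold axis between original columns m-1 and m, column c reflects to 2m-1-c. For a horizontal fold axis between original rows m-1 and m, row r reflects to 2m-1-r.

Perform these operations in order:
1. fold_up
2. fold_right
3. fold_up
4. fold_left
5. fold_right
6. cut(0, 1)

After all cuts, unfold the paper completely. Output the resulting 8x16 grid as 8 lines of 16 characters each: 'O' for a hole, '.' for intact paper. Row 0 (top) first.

Op 1 fold_up: fold axis h@4; visible region now rows[0,4) x cols[0,16) = 4x16
Op 2 fold_right: fold axis v@8; visible region now rows[0,4) x cols[8,16) = 4x8
Op 3 fold_up: fold axis h@2; visible region now rows[0,2) x cols[8,16) = 2x8
Op 4 fold_left: fold axis v@12; visible region now rows[0,2) x cols[8,12) = 2x4
Op 5 fold_right: fold axis v@10; visible region now rows[0,2) x cols[10,12) = 2x2
Op 6 cut(0, 1): punch at orig (0,11); cuts so far [(0, 11)]; region rows[0,2) x cols[10,12) = 2x2
Unfold 1 (reflect across v@10): 2 holes -> [(0, 8), (0, 11)]
Unfold 2 (reflect across v@12): 4 holes -> [(0, 8), (0, 11), (0, 12), (0, 15)]
Unfold 3 (reflect across h@2): 8 holes -> [(0, 8), (0, 11), (0, 12), (0, 15), (3, 8), (3, 11), (3, 12), (3, 15)]
Unfold 4 (reflect across v@8): 16 holes -> [(0, 0), (0, 3), (0, 4), (0, 7), (0, 8), (0, 11), (0, 12), (0, 15), (3, 0), (3, 3), (3, 4), (3, 7), (3, 8), (3, 11), (3, 12), (3, 15)]
Unfold 5 (reflect across h@4): 32 holes -> [(0, 0), (0, 3), (0, 4), (0, 7), (0, 8), (0, 11), (0, 12), (0, 15), (3, 0), (3, 3), (3, 4), (3, 7), (3, 8), (3, 11), (3, 12), (3, 15), (4, 0), (4, 3), (4, 4), (4, 7), (4, 8), (4, 11), (4, 12), (4, 15), (7, 0), (7, 3), (7, 4), (7, 7), (7, 8), (7, 11), (7, 12), (7, 15)]

Answer: O..OO..OO..OO..O
................
................
O..OO..OO..OO..O
O..OO..OO..OO..O
................
................
O..OO..OO..OO..O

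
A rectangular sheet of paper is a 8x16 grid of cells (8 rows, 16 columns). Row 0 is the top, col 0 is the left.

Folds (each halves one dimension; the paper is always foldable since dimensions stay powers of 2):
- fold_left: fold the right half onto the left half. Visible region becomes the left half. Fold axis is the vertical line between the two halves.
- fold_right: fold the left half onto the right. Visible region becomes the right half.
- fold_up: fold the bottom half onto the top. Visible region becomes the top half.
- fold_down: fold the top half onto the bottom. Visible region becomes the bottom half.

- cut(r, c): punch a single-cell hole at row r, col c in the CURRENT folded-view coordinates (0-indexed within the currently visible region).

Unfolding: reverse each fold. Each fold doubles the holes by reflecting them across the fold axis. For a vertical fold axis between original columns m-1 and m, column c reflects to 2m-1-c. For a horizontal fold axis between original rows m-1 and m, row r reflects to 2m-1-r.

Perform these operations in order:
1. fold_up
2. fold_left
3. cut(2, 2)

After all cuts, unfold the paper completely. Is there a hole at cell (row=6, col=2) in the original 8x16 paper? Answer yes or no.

Answer: no

Derivation:
Op 1 fold_up: fold axis h@4; visible region now rows[0,4) x cols[0,16) = 4x16
Op 2 fold_left: fold axis v@8; visible region now rows[0,4) x cols[0,8) = 4x8
Op 3 cut(2, 2): punch at orig (2,2); cuts so far [(2, 2)]; region rows[0,4) x cols[0,8) = 4x8
Unfold 1 (reflect across v@8): 2 holes -> [(2, 2), (2, 13)]
Unfold 2 (reflect across h@4): 4 holes -> [(2, 2), (2, 13), (5, 2), (5, 13)]
Holes: [(2, 2), (2, 13), (5, 2), (5, 13)]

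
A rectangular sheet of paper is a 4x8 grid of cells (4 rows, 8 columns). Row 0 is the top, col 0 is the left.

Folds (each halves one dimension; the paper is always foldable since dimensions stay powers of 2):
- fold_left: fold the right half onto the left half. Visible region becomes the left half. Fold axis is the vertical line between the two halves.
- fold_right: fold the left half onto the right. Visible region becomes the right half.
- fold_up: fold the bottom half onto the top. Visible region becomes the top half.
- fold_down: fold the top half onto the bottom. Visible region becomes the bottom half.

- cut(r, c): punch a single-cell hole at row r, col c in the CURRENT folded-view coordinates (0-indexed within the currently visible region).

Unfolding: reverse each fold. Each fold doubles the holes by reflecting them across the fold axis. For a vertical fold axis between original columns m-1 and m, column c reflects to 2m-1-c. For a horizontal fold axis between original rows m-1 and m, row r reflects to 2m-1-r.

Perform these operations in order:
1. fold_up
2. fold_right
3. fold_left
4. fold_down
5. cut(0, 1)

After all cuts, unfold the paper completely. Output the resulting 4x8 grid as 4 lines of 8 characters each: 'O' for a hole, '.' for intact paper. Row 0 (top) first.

Op 1 fold_up: fold axis h@2; visible region now rows[0,2) x cols[0,8) = 2x8
Op 2 fold_right: fold axis v@4; visible region now rows[0,2) x cols[4,8) = 2x4
Op 3 fold_left: fold axis v@6; visible region now rows[0,2) x cols[4,6) = 2x2
Op 4 fold_down: fold axis h@1; visible region now rows[1,2) x cols[4,6) = 1x2
Op 5 cut(0, 1): punch at orig (1,5); cuts so far [(1, 5)]; region rows[1,2) x cols[4,6) = 1x2
Unfold 1 (reflect across h@1): 2 holes -> [(0, 5), (1, 5)]
Unfold 2 (reflect across v@6): 4 holes -> [(0, 5), (0, 6), (1, 5), (1, 6)]
Unfold 3 (reflect across v@4): 8 holes -> [(0, 1), (0, 2), (0, 5), (0, 6), (1, 1), (1, 2), (1, 5), (1, 6)]
Unfold 4 (reflect across h@2): 16 holes -> [(0, 1), (0, 2), (0, 5), (0, 6), (1, 1), (1, 2), (1, 5), (1, 6), (2, 1), (2, 2), (2, 5), (2, 6), (3, 1), (3, 2), (3, 5), (3, 6)]

Answer: .OO..OO.
.OO..OO.
.OO..OO.
.OO..OO.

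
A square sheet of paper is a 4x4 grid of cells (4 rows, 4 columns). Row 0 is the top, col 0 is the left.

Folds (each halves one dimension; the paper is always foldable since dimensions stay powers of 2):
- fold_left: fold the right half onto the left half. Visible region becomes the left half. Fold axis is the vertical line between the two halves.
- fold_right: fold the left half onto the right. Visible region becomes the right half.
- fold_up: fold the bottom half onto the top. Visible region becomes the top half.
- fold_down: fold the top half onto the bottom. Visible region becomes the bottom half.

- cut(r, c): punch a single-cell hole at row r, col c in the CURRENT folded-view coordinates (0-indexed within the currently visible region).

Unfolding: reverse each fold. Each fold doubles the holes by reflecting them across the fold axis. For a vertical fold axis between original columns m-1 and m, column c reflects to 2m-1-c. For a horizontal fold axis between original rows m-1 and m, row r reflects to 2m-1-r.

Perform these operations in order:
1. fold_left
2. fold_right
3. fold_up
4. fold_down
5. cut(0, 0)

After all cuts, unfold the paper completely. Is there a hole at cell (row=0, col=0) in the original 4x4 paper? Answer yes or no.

Answer: yes

Derivation:
Op 1 fold_left: fold axis v@2; visible region now rows[0,4) x cols[0,2) = 4x2
Op 2 fold_right: fold axis v@1; visible region now rows[0,4) x cols[1,2) = 4x1
Op 3 fold_up: fold axis h@2; visible region now rows[0,2) x cols[1,2) = 2x1
Op 4 fold_down: fold axis h@1; visible region now rows[1,2) x cols[1,2) = 1x1
Op 5 cut(0, 0): punch at orig (1,1); cuts so far [(1, 1)]; region rows[1,2) x cols[1,2) = 1x1
Unfold 1 (reflect across h@1): 2 holes -> [(0, 1), (1, 1)]
Unfold 2 (reflect across h@2): 4 holes -> [(0, 1), (1, 1), (2, 1), (3, 1)]
Unfold 3 (reflect across v@1): 8 holes -> [(0, 0), (0, 1), (1, 0), (1, 1), (2, 0), (2, 1), (3, 0), (3, 1)]
Unfold 4 (reflect across v@2): 16 holes -> [(0, 0), (0, 1), (0, 2), (0, 3), (1, 0), (1, 1), (1, 2), (1, 3), (2, 0), (2, 1), (2, 2), (2, 3), (3, 0), (3, 1), (3, 2), (3, 3)]
Holes: [(0, 0), (0, 1), (0, 2), (0, 3), (1, 0), (1, 1), (1, 2), (1, 3), (2, 0), (2, 1), (2, 2), (2, 3), (3, 0), (3, 1), (3, 2), (3, 3)]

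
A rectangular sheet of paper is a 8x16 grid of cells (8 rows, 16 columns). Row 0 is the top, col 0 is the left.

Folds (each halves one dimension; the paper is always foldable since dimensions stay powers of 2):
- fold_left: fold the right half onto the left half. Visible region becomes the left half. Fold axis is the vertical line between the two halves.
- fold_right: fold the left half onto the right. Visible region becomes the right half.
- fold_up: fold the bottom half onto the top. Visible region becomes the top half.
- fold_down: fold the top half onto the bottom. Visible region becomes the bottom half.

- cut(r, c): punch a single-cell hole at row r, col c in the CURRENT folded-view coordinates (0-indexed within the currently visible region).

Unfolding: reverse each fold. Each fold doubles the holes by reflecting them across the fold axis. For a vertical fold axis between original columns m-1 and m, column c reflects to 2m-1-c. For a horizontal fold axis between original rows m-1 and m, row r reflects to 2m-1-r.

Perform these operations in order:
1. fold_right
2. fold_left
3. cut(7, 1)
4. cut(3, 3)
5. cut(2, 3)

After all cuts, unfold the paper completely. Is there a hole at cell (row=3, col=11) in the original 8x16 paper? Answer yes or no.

Answer: yes

Derivation:
Op 1 fold_right: fold axis v@8; visible region now rows[0,8) x cols[8,16) = 8x8
Op 2 fold_left: fold axis v@12; visible region now rows[0,8) x cols[8,12) = 8x4
Op 3 cut(7, 1): punch at orig (7,9); cuts so far [(7, 9)]; region rows[0,8) x cols[8,12) = 8x4
Op 4 cut(3, 3): punch at orig (3,11); cuts so far [(3, 11), (7, 9)]; region rows[0,8) x cols[8,12) = 8x4
Op 5 cut(2, 3): punch at orig (2,11); cuts so far [(2, 11), (3, 11), (7, 9)]; region rows[0,8) x cols[8,12) = 8x4
Unfold 1 (reflect across v@12): 6 holes -> [(2, 11), (2, 12), (3, 11), (3, 12), (7, 9), (7, 14)]
Unfold 2 (reflect across v@8): 12 holes -> [(2, 3), (2, 4), (2, 11), (2, 12), (3, 3), (3, 4), (3, 11), (3, 12), (7, 1), (7, 6), (7, 9), (7, 14)]
Holes: [(2, 3), (2, 4), (2, 11), (2, 12), (3, 3), (3, 4), (3, 11), (3, 12), (7, 1), (7, 6), (7, 9), (7, 14)]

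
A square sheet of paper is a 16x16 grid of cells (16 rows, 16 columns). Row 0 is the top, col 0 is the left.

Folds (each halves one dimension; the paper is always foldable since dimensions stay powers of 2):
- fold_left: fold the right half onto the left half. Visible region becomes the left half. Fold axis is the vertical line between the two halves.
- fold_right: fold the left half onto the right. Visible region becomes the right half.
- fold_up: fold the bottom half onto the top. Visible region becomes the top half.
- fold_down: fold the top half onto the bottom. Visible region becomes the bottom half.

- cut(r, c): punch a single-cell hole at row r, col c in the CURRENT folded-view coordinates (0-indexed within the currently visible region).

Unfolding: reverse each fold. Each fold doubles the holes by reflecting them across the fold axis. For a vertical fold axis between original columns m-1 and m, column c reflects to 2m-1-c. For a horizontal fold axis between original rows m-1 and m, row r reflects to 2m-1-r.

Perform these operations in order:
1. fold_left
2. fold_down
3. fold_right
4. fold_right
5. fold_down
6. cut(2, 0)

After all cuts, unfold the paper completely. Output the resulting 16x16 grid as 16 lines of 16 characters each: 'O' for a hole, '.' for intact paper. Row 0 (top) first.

Answer: ................
.OO..OO..OO..OO.
................
................
................
................
.OO..OO..OO..OO.
................
................
.OO..OO..OO..OO.
................
................
................
................
.OO..OO..OO..OO.
................

Derivation:
Op 1 fold_left: fold axis v@8; visible region now rows[0,16) x cols[0,8) = 16x8
Op 2 fold_down: fold axis h@8; visible region now rows[8,16) x cols[0,8) = 8x8
Op 3 fold_right: fold axis v@4; visible region now rows[8,16) x cols[4,8) = 8x4
Op 4 fold_right: fold axis v@6; visible region now rows[8,16) x cols[6,8) = 8x2
Op 5 fold_down: fold axis h@12; visible region now rows[12,16) x cols[6,8) = 4x2
Op 6 cut(2, 0): punch at orig (14,6); cuts so far [(14, 6)]; region rows[12,16) x cols[6,8) = 4x2
Unfold 1 (reflect across h@12): 2 holes -> [(9, 6), (14, 6)]
Unfold 2 (reflect across v@6): 4 holes -> [(9, 5), (9, 6), (14, 5), (14, 6)]
Unfold 3 (reflect across v@4): 8 holes -> [(9, 1), (9, 2), (9, 5), (9, 6), (14, 1), (14, 2), (14, 5), (14, 6)]
Unfold 4 (reflect across h@8): 16 holes -> [(1, 1), (1, 2), (1, 5), (1, 6), (6, 1), (6, 2), (6, 5), (6, 6), (9, 1), (9, 2), (9, 5), (9, 6), (14, 1), (14, 2), (14, 5), (14, 6)]
Unfold 5 (reflect across v@8): 32 holes -> [(1, 1), (1, 2), (1, 5), (1, 6), (1, 9), (1, 10), (1, 13), (1, 14), (6, 1), (6, 2), (6, 5), (6, 6), (6, 9), (6, 10), (6, 13), (6, 14), (9, 1), (9, 2), (9, 5), (9, 6), (9, 9), (9, 10), (9, 13), (9, 14), (14, 1), (14, 2), (14, 5), (14, 6), (14, 9), (14, 10), (14, 13), (14, 14)]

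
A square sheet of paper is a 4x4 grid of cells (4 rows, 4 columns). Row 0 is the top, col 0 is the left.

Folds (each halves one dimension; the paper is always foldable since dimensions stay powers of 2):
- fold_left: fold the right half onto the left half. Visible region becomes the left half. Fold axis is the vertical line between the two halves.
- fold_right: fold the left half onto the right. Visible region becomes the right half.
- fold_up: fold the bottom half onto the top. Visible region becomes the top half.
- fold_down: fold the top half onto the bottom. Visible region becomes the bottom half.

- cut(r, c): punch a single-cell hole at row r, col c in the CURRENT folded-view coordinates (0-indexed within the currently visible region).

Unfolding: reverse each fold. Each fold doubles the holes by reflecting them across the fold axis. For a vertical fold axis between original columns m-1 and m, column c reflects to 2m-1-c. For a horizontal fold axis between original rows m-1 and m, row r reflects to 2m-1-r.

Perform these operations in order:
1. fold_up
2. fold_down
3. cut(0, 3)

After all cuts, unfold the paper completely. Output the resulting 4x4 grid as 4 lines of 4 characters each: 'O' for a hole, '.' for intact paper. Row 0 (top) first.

Answer: ...O
...O
...O
...O

Derivation:
Op 1 fold_up: fold axis h@2; visible region now rows[0,2) x cols[0,4) = 2x4
Op 2 fold_down: fold axis h@1; visible region now rows[1,2) x cols[0,4) = 1x4
Op 3 cut(0, 3): punch at orig (1,3); cuts so far [(1, 3)]; region rows[1,2) x cols[0,4) = 1x4
Unfold 1 (reflect across h@1): 2 holes -> [(0, 3), (1, 3)]
Unfold 2 (reflect across h@2): 4 holes -> [(0, 3), (1, 3), (2, 3), (3, 3)]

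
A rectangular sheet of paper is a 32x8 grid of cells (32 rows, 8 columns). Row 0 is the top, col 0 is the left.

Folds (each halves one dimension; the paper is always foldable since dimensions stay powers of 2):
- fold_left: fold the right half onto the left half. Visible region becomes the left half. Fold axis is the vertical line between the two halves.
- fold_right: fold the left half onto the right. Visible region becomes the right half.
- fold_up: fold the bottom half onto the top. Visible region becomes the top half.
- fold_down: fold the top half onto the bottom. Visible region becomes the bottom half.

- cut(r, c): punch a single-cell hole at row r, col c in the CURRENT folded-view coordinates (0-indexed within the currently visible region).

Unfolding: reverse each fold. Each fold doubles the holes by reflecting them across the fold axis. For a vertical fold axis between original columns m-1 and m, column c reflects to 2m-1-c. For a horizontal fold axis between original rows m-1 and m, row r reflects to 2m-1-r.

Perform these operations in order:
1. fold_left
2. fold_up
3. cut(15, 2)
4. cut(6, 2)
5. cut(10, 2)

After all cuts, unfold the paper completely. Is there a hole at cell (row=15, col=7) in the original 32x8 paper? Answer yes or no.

Op 1 fold_left: fold axis v@4; visible region now rows[0,32) x cols[0,4) = 32x4
Op 2 fold_up: fold axis h@16; visible region now rows[0,16) x cols[0,4) = 16x4
Op 3 cut(15, 2): punch at orig (15,2); cuts so far [(15, 2)]; region rows[0,16) x cols[0,4) = 16x4
Op 4 cut(6, 2): punch at orig (6,2); cuts so far [(6, 2), (15, 2)]; region rows[0,16) x cols[0,4) = 16x4
Op 5 cut(10, 2): punch at orig (10,2); cuts so far [(6, 2), (10, 2), (15, 2)]; region rows[0,16) x cols[0,4) = 16x4
Unfold 1 (reflect across h@16): 6 holes -> [(6, 2), (10, 2), (15, 2), (16, 2), (21, 2), (25, 2)]
Unfold 2 (reflect across v@4): 12 holes -> [(6, 2), (6, 5), (10, 2), (10, 5), (15, 2), (15, 5), (16, 2), (16, 5), (21, 2), (21, 5), (25, 2), (25, 5)]
Holes: [(6, 2), (6, 5), (10, 2), (10, 5), (15, 2), (15, 5), (16, 2), (16, 5), (21, 2), (21, 5), (25, 2), (25, 5)]

Answer: no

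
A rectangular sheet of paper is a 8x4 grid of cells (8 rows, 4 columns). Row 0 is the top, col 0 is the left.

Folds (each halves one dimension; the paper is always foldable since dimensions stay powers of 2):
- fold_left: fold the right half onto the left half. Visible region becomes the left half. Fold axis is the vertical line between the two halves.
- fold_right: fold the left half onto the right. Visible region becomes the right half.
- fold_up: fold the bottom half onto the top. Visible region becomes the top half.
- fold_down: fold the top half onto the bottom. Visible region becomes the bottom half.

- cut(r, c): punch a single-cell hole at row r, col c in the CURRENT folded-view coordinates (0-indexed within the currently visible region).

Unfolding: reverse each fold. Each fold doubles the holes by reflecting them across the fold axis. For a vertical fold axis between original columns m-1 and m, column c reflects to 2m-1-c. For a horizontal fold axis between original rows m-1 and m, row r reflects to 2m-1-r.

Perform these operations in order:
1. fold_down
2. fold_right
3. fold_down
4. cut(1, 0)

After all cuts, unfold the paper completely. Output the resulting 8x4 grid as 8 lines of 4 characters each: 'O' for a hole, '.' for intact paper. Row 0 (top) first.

Op 1 fold_down: fold axis h@4; visible region now rows[4,8) x cols[0,4) = 4x4
Op 2 fold_right: fold axis v@2; visible region now rows[4,8) x cols[2,4) = 4x2
Op 3 fold_down: fold axis h@6; visible region now rows[6,8) x cols[2,4) = 2x2
Op 4 cut(1, 0): punch at orig (7,2); cuts so far [(7, 2)]; region rows[6,8) x cols[2,4) = 2x2
Unfold 1 (reflect across h@6): 2 holes -> [(4, 2), (7, 2)]
Unfold 2 (reflect across v@2): 4 holes -> [(4, 1), (4, 2), (7, 1), (7, 2)]
Unfold 3 (reflect across h@4): 8 holes -> [(0, 1), (0, 2), (3, 1), (3, 2), (4, 1), (4, 2), (7, 1), (7, 2)]

Answer: .OO.
....
....
.OO.
.OO.
....
....
.OO.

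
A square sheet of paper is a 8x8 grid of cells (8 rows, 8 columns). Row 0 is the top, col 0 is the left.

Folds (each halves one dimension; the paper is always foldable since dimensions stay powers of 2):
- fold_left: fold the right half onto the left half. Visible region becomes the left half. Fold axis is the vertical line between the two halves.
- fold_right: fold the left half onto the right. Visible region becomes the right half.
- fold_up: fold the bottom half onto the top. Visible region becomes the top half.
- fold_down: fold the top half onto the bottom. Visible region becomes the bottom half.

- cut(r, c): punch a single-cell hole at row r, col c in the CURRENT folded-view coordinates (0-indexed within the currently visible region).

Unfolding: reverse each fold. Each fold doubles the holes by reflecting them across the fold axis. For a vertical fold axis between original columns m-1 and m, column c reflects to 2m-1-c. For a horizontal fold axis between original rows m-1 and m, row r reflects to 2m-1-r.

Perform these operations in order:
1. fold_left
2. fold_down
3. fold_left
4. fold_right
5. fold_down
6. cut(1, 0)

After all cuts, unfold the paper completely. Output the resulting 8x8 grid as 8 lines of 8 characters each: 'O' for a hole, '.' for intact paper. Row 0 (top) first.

Answer: OOOOOOOO
........
........
OOOOOOOO
OOOOOOOO
........
........
OOOOOOOO

Derivation:
Op 1 fold_left: fold axis v@4; visible region now rows[0,8) x cols[0,4) = 8x4
Op 2 fold_down: fold axis h@4; visible region now rows[4,8) x cols[0,4) = 4x4
Op 3 fold_left: fold axis v@2; visible region now rows[4,8) x cols[0,2) = 4x2
Op 4 fold_right: fold axis v@1; visible region now rows[4,8) x cols[1,2) = 4x1
Op 5 fold_down: fold axis h@6; visible region now rows[6,8) x cols[1,2) = 2x1
Op 6 cut(1, 0): punch at orig (7,1); cuts so far [(7, 1)]; region rows[6,8) x cols[1,2) = 2x1
Unfold 1 (reflect across h@6): 2 holes -> [(4, 1), (7, 1)]
Unfold 2 (reflect across v@1): 4 holes -> [(4, 0), (4, 1), (7, 0), (7, 1)]
Unfold 3 (reflect across v@2): 8 holes -> [(4, 0), (4, 1), (4, 2), (4, 3), (7, 0), (7, 1), (7, 2), (7, 3)]
Unfold 4 (reflect across h@4): 16 holes -> [(0, 0), (0, 1), (0, 2), (0, 3), (3, 0), (3, 1), (3, 2), (3, 3), (4, 0), (4, 1), (4, 2), (4, 3), (7, 0), (7, 1), (7, 2), (7, 3)]
Unfold 5 (reflect across v@4): 32 holes -> [(0, 0), (0, 1), (0, 2), (0, 3), (0, 4), (0, 5), (0, 6), (0, 7), (3, 0), (3, 1), (3, 2), (3, 3), (3, 4), (3, 5), (3, 6), (3, 7), (4, 0), (4, 1), (4, 2), (4, 3), (4, 4), (4, 5), (4, 6), (4, 7), (7, 0), (7, 1), (7, 2), (7, 3), (7, 4), (7, 5), (7, 6), (7, 7)]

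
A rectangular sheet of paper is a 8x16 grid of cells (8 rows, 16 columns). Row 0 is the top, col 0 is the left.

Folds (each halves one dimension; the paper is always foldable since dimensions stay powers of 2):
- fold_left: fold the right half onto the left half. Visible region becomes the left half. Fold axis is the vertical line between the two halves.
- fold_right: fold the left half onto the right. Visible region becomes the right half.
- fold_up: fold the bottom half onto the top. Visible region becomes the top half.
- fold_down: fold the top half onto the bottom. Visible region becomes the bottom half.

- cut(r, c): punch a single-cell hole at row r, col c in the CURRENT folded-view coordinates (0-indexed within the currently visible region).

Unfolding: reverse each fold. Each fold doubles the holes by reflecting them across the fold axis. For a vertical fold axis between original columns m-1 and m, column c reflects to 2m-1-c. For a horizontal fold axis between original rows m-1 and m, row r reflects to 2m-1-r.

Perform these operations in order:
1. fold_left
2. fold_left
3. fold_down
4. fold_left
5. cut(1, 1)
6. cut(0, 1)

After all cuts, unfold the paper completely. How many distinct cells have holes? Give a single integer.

Op 1 fold_left: fold axis v@8; visible region now rows[0,8) x cols[0,8) = 8x8
Op 2 fold_left: fold axis v@4; visible region now rows[0,8) x cols[0,4) = 8x4
Op 3 fold_down: fold axis h@4; visible region now rows[4,8) x cols[0,4) = 4x4
Op 4 fold_left: fold axis v@2; visible region now rows[4,8) x cols[0,2) = 4x2
Op 5 cut(1, 1): punch at orig (5,1); cuts so far [(5, 1)]; region rows[4,8) x cols[0,2) = 4x2
Op 6 cut(0, 1): punch at orig (4,1); cuts so far [(4, 1), (5, 1)]; region rows[4,8) x cols[0,2) = 4x2
Unfold 1 (reflect across v@2): 4 holes -> [(4, 1), (4, 2), (5, 1), (5, 2)]
Unfold 2 (reflect across h@4): 8 holes -> [(2, 1), (2, 2), (3, 1), (3, 2), (4, 1), (4, 2), (5, 1), (5, 2)]
Unfold 3 (reflect across v@4): 16 holes -> [(2, 1), (2, 2), (2, 5), (2, 6), (3, 1), (3, 2), (3, 5), (3, 6), (4, 1), (4, 2), (4, 5), (4, 6), (5, 1), (5, 2), (5, 5), (5, 6)]
Unfold 4 (reflect across v@8): 32 holes -> [(2, 1), (2, 2), (2, 5), (2, 6), (2, 9), (2, 10), (2, 13), (2, 14), (3, 1), (3, 2), (3, 5), (3, 6), (3, 9), (3, 10), (3, 13), (3, 14), (4, 1), (4, 2), (4, 5), (4, 6), (4, 9), (4, 10), (4, 13), (4, 14), (5, 1), (5, 2), (5, 5), (5, 6), (5, 9), (5, 10), (5, 13), (5, 14)]

Answer: 32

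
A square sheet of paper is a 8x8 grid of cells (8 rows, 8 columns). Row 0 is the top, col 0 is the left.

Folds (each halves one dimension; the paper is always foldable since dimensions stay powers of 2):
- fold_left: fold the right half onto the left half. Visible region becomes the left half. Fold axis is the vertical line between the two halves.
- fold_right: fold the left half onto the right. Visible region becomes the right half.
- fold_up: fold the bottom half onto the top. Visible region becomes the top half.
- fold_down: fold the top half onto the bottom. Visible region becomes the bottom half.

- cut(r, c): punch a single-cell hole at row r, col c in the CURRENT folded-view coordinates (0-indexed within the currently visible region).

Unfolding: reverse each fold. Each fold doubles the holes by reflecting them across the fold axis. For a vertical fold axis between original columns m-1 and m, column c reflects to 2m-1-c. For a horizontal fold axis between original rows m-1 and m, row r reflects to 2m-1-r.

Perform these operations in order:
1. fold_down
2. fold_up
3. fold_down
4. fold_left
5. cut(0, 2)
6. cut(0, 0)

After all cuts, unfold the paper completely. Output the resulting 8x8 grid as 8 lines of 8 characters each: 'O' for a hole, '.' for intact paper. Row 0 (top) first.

Answer: O.O..O.O
O.O..O.O
O.O..O.O
O.O..O.O
O.O..O.O
O.O..O.O
O.O..O.O
O.O..O.O

Derivation:
Op 1 fold_down: fold axis h@4; visible region now rows[4,8) x cols[0,8) = 4x8
Op 2 fold_up: fold axis h@6; visible region now rows[4,6) x cols[0,8) = 2x8
Op 3 fold_down: fold axis h@5; visible region now rows[5,6) x cols[0,8) = 1x8
Op 4 fold_left: fold axis v@4; visible region now rows[5,6) x cols[0,4) = 1x4
Op 5 cut(0, 2): punch at orig (5,2); cuts so far [(5, 2)]; region rows[5,6) x cols[0,4) = 1x4
Op 6 cut(0, 0): punch at orig (5,0); cuts so far [(5, 0), (5, 2)]; region rows[5,6) x cols[0,4) = 1x4
Unfold 1 (reflect across v@4): 4 holes -> [(5, 0), (5, 2), (5, 5), (5, 7)]
Unfold 2 (reflect across h@5): 8 holes -> [(4, 0), (4, 2), (4, 5), (4, 7), (5, 0), (5, 2), (5, 5), (5, 7)]
Unfold 3 (reflect across h@6): 16 holes -> [(4, 0), (4, 2), (4, 5), (4, 7), (5, 0), (5, 2), (5, 5), (5, 7), (6, 0), (6, 2), (6, 5), (6, 7), (7, 0), (7, 2), (7, 5), (7, 7)]
Unfold 4 (reflect across h@4): 32 holes -> [(0, 0), (0, 2), (0, 5), (0, 7), (1, 0), (1, 2), (1, 5), (1, 7), (2, 0), (2, 2), (2, 5), (2, 7), (3, 0), (3, 2), (3, 5), (3, 7), (4, 0), (4, 2), (4, 5), (4, 7), (5, 0), (5, 2), (5, 5), (5, 7), (6, 0), (6, 2), (6, 5), (6, 7), (7, 0), (7, 2), (7, 5), (7, 7)]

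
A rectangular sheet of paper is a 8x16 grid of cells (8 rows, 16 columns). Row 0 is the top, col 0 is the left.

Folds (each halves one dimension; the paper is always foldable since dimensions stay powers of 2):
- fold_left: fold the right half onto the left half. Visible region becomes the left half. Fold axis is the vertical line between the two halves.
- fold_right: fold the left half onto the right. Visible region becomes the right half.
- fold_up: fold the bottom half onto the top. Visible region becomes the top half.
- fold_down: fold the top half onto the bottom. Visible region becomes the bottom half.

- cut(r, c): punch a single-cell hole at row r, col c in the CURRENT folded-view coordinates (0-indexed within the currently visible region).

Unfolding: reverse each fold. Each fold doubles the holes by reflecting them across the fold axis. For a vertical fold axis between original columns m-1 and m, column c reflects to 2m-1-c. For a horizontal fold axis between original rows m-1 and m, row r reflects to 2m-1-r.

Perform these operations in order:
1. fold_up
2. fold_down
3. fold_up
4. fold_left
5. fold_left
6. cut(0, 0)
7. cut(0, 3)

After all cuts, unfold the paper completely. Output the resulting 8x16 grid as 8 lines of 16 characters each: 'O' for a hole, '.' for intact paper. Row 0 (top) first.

Answer: O..OO..OO..OO..O
O..OO..OO..OO..O
O..OO..OO..OO..O
O..OO..OO..OO..O
O..OO..OO..OO..O
O..OO..OO..OO..O
O..OO..OO..OO..O
O..OO..OO..OO..O

Derivation:
Op 1 fold_up: fold axis h@4; visible region now rows[0,4) x cols[0,16) = 4x16
Op 2 fold_down: fold axis h@2; visible region now rows[2,4) x cols[0,16) = 2x16
Op 3 fold_up: fold axis h@3; visible region now rows[2,3) x cols[0,16) = 1x16
Op 4 fold_left: fold axis v@8; visible region now rows[2,3) x cols[0,8) = 1x8
Op 5 fold_left: fold axis v@4; visible region now rows[2,3) x cols[0,4) = 1x4
Op 6 cut(0, 0): punch at orig (2,0); cuts so far [(2, 0)]; region rows[2,3) x cols[0,4) = 1x4
Op 7 cut(0, 3): punch at orig (2,3); cuts so far [(2, 0), (2, 3)]; region rows[2,3) x cols[0,4) = 1x4
Unfold 1 (reflect across v@4): 4 holes -> [(2, 0), (2, 3), (2, 4), (2, 7)]
Unfold 2 (reflect across v@8): 8 holes -> [(2, 0), (2, 3), (2, 4), (2, 7), (2, 8), (2, 11), (2, 12), (2, 15)]
Unfold 3 (reflect across h@3): 16 holes -> [(2, 0), (2, 3), (2, 4), (2, 7), (2, 8), (2, 11), (2, 12), (2, 15), (3, 0), (3, 3), (3, 4), (3, 7), (3, 8), (3, 11), (3, 12), (3, 15)]
Unfold 4 (reflect across h@2): 32 holes -> [(0, 0), (0, 3), (0, 4), (0, 7), (0, 8), (0, 11), (0, 12), (0, 15), (1, 0), (1, 3), (1, 4), (1, 7), (1, 8), (1, 11), (1, 12), (1, 15), (2, 0), (2, 3), (2, 4), (2, 7), (2, 8), (2, 11), (2, 12), (2, 15), (3, 0), (3, 3), (3, 4), (3, 7), (3, 8), (3, 11), (3, 12), (3, 15)]
Unfold 5 (reflect across h@4): 64 holes -> [(0, 0), (0, 3), (0, 4), (0, 7), (0, 8), (0, 11), (0, 12), (0, 15), (1, 0), (1, 3), (1, 4), (1, 7), (1, 8), (1, 11), (1, 12), (1, 15), (2, 0), (2, 3), (2, 4), (2, 7), (2, 8), (2, 11), (2, 12), (2, 15), (3, 0), (3, 3), (3, 4), (3, 7), (3, 8), (3, 11), (3, 12), (3, 15), (4, 0), (4, 3), (4, 4), (4, 7), (4, 8), (4, 11), (4, 12), (4, 15), (5, 0), (5, 3), (5, 4), (5, 7), (5, 8), (5, 11), (5, 12), (5, 15), (6, 0), (6, 3), (6, 4), (6, 7), (6, 8), (6, 11), (6, 12), (6, 15), (7, 0), (7, 3), (7, 4), (7, 7), (7, 8), (7, 11), (7, 12), (7, 15)]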